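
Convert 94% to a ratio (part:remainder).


94% means 94 parts out of 100; remainder = 6
Part : remainder = 94:6
GCD = 2
= 47:3

47:3


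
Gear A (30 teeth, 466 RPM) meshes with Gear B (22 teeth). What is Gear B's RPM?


Gear ratio = 30:22 = 15:11
RPM_B = RPM_A × (teeth_A / teeth_B)
= 466 × (30/22)
= 635.5 RPM

635.5 RPM


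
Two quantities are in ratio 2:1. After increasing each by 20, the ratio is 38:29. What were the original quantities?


Let A = 2k, B = 1k.
(2k + 20) / (1k + 20) = 38/29
Cross-multiply: 29(2k + 20) = 38(1k + 20)
58k + 580 = 38k + 760
58k - 38k = 760 - 580
20k = 180
k = 180/20 = 9
A = 2×9 = 18, B = 1×9 = 9
= A = 18, B = 9

A = 18, B = 9


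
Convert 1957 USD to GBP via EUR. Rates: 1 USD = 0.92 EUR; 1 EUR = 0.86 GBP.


Step 1: 1957 USD × 0.92 = 1800.44 EUR
Step 2: 1800.44 EUR × 0.86 = 1548.38 GBP
Implied rate USD→GBP = 0.92 × 0.86 = 0.7912
= 1548.38 GBP

1548.38 GBP


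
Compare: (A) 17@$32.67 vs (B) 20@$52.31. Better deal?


Deal A: $32.67/17 = $1.9218/unit
Deal B: $52.31/20 = $2.6155/unit
A is cheaper per unit
= Deal A

Deal A


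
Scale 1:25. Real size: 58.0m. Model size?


Model size = real / scale
= 58.0 / 25
= 2.3200 m

2.3200 m


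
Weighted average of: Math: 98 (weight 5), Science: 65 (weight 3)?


Numerator = 98×5 + 65×3
= 490 + 195
= 685
Total weight = 8
Weighted avg = 685/8
= 85.63

85.63


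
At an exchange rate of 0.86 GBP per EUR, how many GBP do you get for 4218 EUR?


Amount × rate = 4218 × 0.86
= 3627.48 GBP

3627.48 GBP


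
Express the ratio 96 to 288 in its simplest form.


GCD(96, 288) = 96
96/96 : 288/96
= 1:3

1:3


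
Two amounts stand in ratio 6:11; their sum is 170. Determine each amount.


Let A = 6k, B = 11k.
6k + 11k = 170
17k = 170 → k = 170/17 = 10
A = 6×10 = 60, B = 11×10 = 110
= A = 60, B = 110

A = 60, B = 110


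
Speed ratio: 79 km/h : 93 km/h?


Ratio = 79:93
GCD = 1
Simplified = 79:93
Time ratio (same distance) = 93:79
Speed ratio = 79:93

79:93


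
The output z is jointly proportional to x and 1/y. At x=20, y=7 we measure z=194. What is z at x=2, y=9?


z = k·x/y
Solve for k using the known point: k = z·y/x = 194×7/20 = 1358/20 = 67.9000
Now evaluate at x=2, y=9:
z = k × 2 / 9 = (1358 × 2) / (20 × 9) = 2716/180
≈ 15.0889

15.0889


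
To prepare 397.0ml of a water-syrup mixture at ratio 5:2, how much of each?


Total parts = 5 + 2 = 7
water: 397.0 × 5/7 = 283.6ml
syrup: 397.0 × 2/7 = 113.4ml
= 283.6ml and 113.4ml

283.6ml and 113.4ml


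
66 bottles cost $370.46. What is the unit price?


Unit rate = total / quantity
= 370.46 / 66
= $5.61 per unit

$5.61 per unit


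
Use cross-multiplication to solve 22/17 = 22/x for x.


Cross multiply: 22 × x = 17 × 22
22x = 374
x = 374 / 22
= 17.00

17.00


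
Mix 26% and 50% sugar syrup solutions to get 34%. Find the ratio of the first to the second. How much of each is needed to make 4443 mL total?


Let x parts of 26% mix with y parts of 50%.
26x + 50y = 34(x + y)
26x + 50y = 34x + 34y
x(26 - 34) = y(34 - 50)
x/y = (50 - 34)/(34 - 26) = 16/8
Simplify: 2:1
Total parts = 3; one part = 4443/3 = 1481.00 mL
26% solution: 2×1481.00 = 2962.00 mL
50% solution: 1×1481.00 = 1481.00 mL
= ratio 2:1; 2962.00 mL and 1481.00 mL

ratio 2:1; 2962.00 mL and 1481.00 mL


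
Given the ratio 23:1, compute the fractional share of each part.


Total parts = 23 + 1 = 24
First part: 23/24 = 23/24
Second part: 1/24 = 1/24
= 23/24 and 1/24

23/24 and 1/24


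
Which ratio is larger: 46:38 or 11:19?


46/38 = 1.2105
11/19 = 0.5789
1.2105 > 0.5789, so 46:38 is greater
= 46:38

46:38


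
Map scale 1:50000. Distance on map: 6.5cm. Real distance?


Real distance = map distance × scale
= 6.5cm × 50000
= 325000 cm = 3250.0 m
= 3.250 km

3.250 km


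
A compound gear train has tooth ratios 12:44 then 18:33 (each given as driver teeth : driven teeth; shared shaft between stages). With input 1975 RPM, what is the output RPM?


Stage 1: RPM_B = RPM_A × t_A/t_B = 1975 × 12/44 = 23700/44 ≈ 538.64
B and C share a shaft → RPM_C = RPM_B
Stage 2: RPM_D = RPM_C × t_C/t_D = RPM_A × (t_A×t_C)/(t_B×t_D)
Overall ratio = (12×18)/(44×33) = 216/1452
RPM_D = 1975 × 216/1452 = 426600/1452
≈ 293.80 RPM

293.80 RPM


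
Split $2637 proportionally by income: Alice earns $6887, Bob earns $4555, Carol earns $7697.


Total income = 6887 + 4555 + 7697 = $19139
Alice: $2637 × 6887/19139 = $948.90
Bob: $2637 × 4555/19139 = $627.59
Carol: $2637 × 7697/19139 = $1060.50
= Alice: $948.90, Bob: $627.59, Carol: $1060.50

Alice: $948.90, Bob: $627.59, Carol: $1060.50


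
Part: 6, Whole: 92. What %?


Percentage = (part / whole) × 100
= (6 / 92) × 100
≈ 6.52%

6.52%


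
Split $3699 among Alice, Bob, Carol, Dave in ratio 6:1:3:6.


Total parts = 6 + 1 + 3 + 6 = 16
Alice: 3699 × 6/16 = 1387.13
Bob: 3699 × 1/16 = 231.19
Carol: 3699 × 3/16 = 693.56
Dave: 3699 × 6/16 = 1387.13
= Alice: $1387.13, Bob: $231.19, Carol: $693.56, Dave: $1387.13

Alice: $1387.13, Bob: $231.19, Carol: $693.56, Dave: $1387.13


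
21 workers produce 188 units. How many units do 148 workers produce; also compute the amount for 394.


Direct proportion: y/x = constant
k = 188/21 ≈ 8.9524
y at x=148: k × 148 = 188 × 148 / 21 = 27824/21 ≈ 1324.95
y at x=394: k × 394 = 188 × 394 / 21 = 74072/21 ≈ 3527.24
= 1324.95 and 3527.24

1324.95 and 3527.24


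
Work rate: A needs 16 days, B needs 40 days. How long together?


Rate of A = 1/16 per day
Rate of B = 1/40 per day
Combined rate = 1/16 + 1/40 = 56/640 = 0.0875 per day
Days = 1 / combined rate = 640/56
≈ 11.43 days

11.43 days


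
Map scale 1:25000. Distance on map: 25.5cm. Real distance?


Real distance = map distance × scale
= 25.5cm × 25000
= 637500 cm = 6375.0 m
= 6.375 km

6.375 km


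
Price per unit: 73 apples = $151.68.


Unit rate = total / quantity
= 151.68 / 73
= $2.08 per unit

$2.08 per unit


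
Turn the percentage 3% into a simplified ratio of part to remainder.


3% means 3 parts out of 100; remainder = 97
Part : remainder = 3:97
GCD = 1
= 3:97

3:97


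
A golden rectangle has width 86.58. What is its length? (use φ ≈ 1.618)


φ = (1 + √5) / 2 ≈ 1.618
Length = width × φ = 86.58 × 1.618 = 140.08644
≈ 140.09

140.09


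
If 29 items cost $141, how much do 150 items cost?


Direct proportion: y/x = constant
k = 141/29 ≈ 4.8621
y₂ = k × 150 = 141 × 150 / 29 = 21150/29
≈ 729.31

729.31


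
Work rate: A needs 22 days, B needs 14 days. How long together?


Rate of A = 1/22 per day
Rate of B = 1/14 per day
Combined rate = 1/22 + 1/14 = 36/308 ≈ 0.1169 per day
Days = 1 / combined rate = 308/36
≈ 8.56 days

8.56 days


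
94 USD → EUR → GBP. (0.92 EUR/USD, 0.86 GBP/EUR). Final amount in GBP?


Step 1: 94 USD × 0.92 = 86.48 EUR
Step 2: 86.48 EUR × 0.86 = 74.37 GBP
Implied rate USD→GBP = 0.92 × 0.86 = 0.7912
= 74.37 GBP

74.37 GBP


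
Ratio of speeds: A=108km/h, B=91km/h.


Ratio = 108:91
GCD = 1
Simplified = 108:91
Time ratio (same distance) = 91:108
Speed ratio = 108:91

108:91


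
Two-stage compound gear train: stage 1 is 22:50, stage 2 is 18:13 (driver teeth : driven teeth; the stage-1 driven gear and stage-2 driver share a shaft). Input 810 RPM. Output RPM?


Stage 1: RPM_B = RPM_A × t_A/t_B = 810 × 22/50 = 17820/50 = 356.40
B and C share a shaft → RPM_C = RPM_B
Stage 2: RPM_D = RPM_C × t_C/t_D = RPM_A × (t_A×t_C)/(t_B×t_D)
Overall ratio = (22×18)/(50×13) = 396/650
RPM_D = 810 × 396/650 = 320760/650
≈ 493.48 RPM

493.48 RPM


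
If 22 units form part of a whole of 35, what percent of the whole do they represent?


Percentage = (part / whole) × 100
= (22 / 35) × 100
≈ 62.86%

62.86%


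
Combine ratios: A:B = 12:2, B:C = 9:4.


Match B: multiply A:B by 9 → 108:18
Multiply B:C by 2 → 18:8
Combined: 108:18:8
GCD = 2
= 54:9:4

54:9:4


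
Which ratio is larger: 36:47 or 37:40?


36/47 = 0.7660
37/40 = 0.9250
0.7660 < 0.9250, so 36:47 is less
= 37:40

37:40


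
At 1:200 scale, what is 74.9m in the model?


Model size = real / scale
= 74.9 / 200
= 0.3745 m

0.3745 m


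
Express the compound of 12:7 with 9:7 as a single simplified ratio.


Compound ratio = (12×9) : (7×7)
= 108:49
GCD = 1
= 108:49

108:49


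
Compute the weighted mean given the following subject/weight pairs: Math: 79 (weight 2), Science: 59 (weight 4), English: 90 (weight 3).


Numerator = 79×2 + 59×4 + 90×3
= 158 + 236 + 270
= 664
Total weight = 9
Weighted avg = 664/9
= 73.78

73.78


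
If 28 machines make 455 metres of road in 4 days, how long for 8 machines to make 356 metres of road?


Days ∝ work / workers, so d₂ = d₁ × (m₁/m₂) × (w₂/w₁)
Workers factor (inverse): 28/8 = 3.5000
Work factor (direct): 356/455 ≈ 0.7824
d₂ = 4 × 28/8 × 356/455 = (4 × 28 × 356) / (8 × 455) = 39872/3640
≈ 10.95 days

10.95 days


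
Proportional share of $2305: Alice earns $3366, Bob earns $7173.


Total income = 3366 + 7173 = $10539
Alice: $2305 × 3366/10539 = $736.18
Bob: $2305 × 7173/10539 = $1568.82
= Alice: $736.18, Bob: $1568.82

Alice: $736.18, Bob: $1568.82


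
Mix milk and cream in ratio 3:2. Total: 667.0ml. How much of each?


Total parts = 3 + 2 = 5
milk: 667.0 × 3/5 = 400.2ml
cream: 667.0 × 2/5 = 266.8ml
= 400.2ml and 266.8ml

400.2ml and 266.8ml


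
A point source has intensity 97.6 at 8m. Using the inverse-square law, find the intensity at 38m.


I₁d₁² = I₂d₂²
I₂ = I₁ × (d₁/d₂)²
= 97.6 × (8/38)²
= 97.6 × 64/1444
= 6246.4/1444
≈ 4.3258

4.3258


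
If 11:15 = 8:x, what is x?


Cross multiply: 11 × x = 15 × 8
11x = 120
x = 120 / 11
= 10.91

10.91


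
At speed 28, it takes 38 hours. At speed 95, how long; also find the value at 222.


Inverse proportion: x × y = constant
k = 28 × 38 = 1064
At x=95: k/95 = 11.20
At x=222: k/222 = 4.79
= 11.20 and 4.79

11.20 and 4.79


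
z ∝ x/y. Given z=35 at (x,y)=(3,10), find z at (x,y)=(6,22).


z = k·x/y
Solve for k using the known point: k = z·y/x = 35×10/3 = 350/3 ≈ 116.6667
Now evaluate at x=6, y=22:
z = k × 6 / 22 = (350 × 6) / (3 × 22) = 2100/66
≈ 31.8182

31.8182


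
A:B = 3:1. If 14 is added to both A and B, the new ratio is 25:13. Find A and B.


Let A = 3k, B = 1k.
(3k + 14) / (1k + 14) = 25/13
Cross-multiply: 13(3k + 14) = 25(1k + 14)
39k + 182 = 25k + 350
39k - 25k = 350 - 182
14k = 168
k = 168/14 = 12
A = 3×12 = 36, B = 1×12 = 12
= A = 36, B = 12

A = 36, B = 12


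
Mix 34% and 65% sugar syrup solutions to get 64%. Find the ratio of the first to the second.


Let x parts of 34% mix with y parts of 65%.
34x + 65y = 64(x + y)
34x + 65y = 64x + 64y
x(34 - 64) = y(64 - 65)
x/y = (65 - 64)/(64 - 34) = 1/30
Simplify: 1:30
= 1:30

1:30


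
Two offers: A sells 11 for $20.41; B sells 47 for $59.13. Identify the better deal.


Deal A: $20.41/11 = $1.8555/unit
Deal B: $59.13/47 = $1.2581/unit
B is cheaper per unit
= Deal B

Deal B


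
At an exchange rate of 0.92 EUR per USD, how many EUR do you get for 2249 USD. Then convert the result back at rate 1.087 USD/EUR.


Amount × rate = 2249 × 0.92 = 2069.08 EUR
Round-trip: 2069.08 × 1.087 = 2249.09 USD
= 2069.08 EUR, then 2249.09 USD

2069.08 EUR, then 2249.09 USD


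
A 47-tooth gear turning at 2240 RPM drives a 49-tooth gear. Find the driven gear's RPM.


Gear ratio = 47:49 = 47:49
RPM_B = RPM_A × (teeth_A / teeth_B)
= 2240 × (47/49)
= 2148.6 RPM

2148.6 RPM


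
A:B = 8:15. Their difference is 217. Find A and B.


Let A = 8k, B = 15k.
15k - 8k = 217
7k = 217 → k = 217/7 = 31
A = 8×31 = 248, B = 15×31 = 465
= A = 248, B = 465

A = 248, B = 465


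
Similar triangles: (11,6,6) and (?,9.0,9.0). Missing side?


Scale factor = 9.0/6 = 1.5
Missing side = 11 × 1.5
= 16.5

16.5


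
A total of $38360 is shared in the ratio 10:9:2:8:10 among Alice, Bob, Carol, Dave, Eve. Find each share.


Total parts = 10 + 9 + 2 + 8 + 10 = 39
Alice: 38360 × 10/39 = 9835.90
Bob: 38360 × 9/39 = 8852.31
Carol: 38360 × 2/39 = 1967.18
Dave: 38360 × 8/39 = 7868.72
Eve: 38360 × 10/39 = 9835.90
= Alice: $9835.90, Bob: $8852.31, Carol: $1967.18, Dave: $7868.72, Eve: $9835.90

Alice: $9835.90, Bob: $8852.31, Carol: $1967.18, Dave: $7868.72, Eve: $9835.90


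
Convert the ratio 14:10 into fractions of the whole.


Total parts = 14 + 10 = 24
First part: 14/24 = 7/12
Second part: 10/24 = 5/12
= 7/12 and 5/12

7/12 and 5/12


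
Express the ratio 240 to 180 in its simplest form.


GCD(240, 180) = 60
240/60 : 180/60
= 4:3

4:3


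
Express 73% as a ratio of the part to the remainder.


73% means 73 parts out of 100; remainder = 27
Part : remainder = 73:27
GCD = 1
= 73:27

73:27


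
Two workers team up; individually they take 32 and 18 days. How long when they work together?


Rate of A = 1/32 per day
Rate of B = 1/18 per day
Combined rate = 1/32 + 1/18 = 50/576 ≈ 0.0868 per day
Days = 1 / combined rate = 576/50
= 11.52 days

11.52 days


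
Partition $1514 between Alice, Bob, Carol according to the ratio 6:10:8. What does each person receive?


Total parts = 6 + 10 + 8 = 24
Alice: 1514 × 6/24 = 378.50
Bob: 1514 × 10/24 = 630.83
Carol: 1514 × 8/24 = 504.67
= Alice: $378.50, Bob: $630.83, Carol: $504.67

Alice: $378.50, Bob: $630.83, Carol: $504.67


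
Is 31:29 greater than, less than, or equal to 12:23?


31/29 = 1.0690
12/23 = 0.5217
1.0690 > 0.5217, so 31:29 is greater
= greater than

greater than


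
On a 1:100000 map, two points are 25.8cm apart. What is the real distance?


Real distance = map distance × scale
= 25.8cm × 100000
= 2580000 cm = 25800.0 m
= 25.800 km

25.800 km


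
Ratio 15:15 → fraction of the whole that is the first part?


Total parts = 15 + 15 = 30
First part: 15/30 = 1/2
= 1/2

1/2


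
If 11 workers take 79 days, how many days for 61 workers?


Inverse proportion: x × y = constant
k = 11 × 79 = 869
y₂ = k / 61 = 869 / 61
= 14.25

14.25


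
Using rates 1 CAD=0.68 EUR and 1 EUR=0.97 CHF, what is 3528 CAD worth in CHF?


Step 1: 3528 CAD × 0.68 = 2399.04 EUR
Step 2: 2399.04 EUR × 0.97 = 2327.07 CHF
Implied rate CAD→CHF = 0.68 × 0.97 = 0.6596
= 2327.07 CHF

2327.07 CHF


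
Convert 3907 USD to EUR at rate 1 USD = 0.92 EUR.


Amount × rate = 3907 × 0.92
= 3594.44 EUR

3594.44 EUR


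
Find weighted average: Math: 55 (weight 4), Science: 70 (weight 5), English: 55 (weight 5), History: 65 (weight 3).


Numerator = 55×4 + 70×5 + 55×5 + 65×3
= 220 + 350 + 275 + 195
= 1040
Total weight = 17
Weighted avg = 1040/17
= 61.18

61.18


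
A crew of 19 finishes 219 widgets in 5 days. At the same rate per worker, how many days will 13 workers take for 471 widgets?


Days ∝ work / workers, so d₂ = d₁ × (m₁/m₂) × (w₂/w₁)
Workers factor (inverse): 19/13 ≈ 1.4615
Work factor (direct): 471/219 ≈ 2.1507
d₂ = 5 × 19/13 × 471/219 = (5 × 19 × 471) / (13 × 219) = 44745/2847
≈ 15.72 days

15.72 days


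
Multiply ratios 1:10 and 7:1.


Compound ratio = (1×7) : (10×1)
= 7:10
GCD = 1
= 7:10

7:10


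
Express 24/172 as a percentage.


Percentage = (part / whole) × 100
= (24 / 172) × 100
≈ 13.95%

13.95%


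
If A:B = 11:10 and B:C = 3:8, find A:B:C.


Match B: multiply A:B by 3 → 33:30
Multiply B:C by 10 → 30:80
Combined: 33:30:80
GCD = 1
= 33:30:80

33:30:80


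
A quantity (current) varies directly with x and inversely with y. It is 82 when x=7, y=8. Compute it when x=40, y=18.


z = k·x/y
Solve for k using the known point: k = z·y/x = 82×8/7 = 656/7 ≈ 93.7143
Now evaluate at x=40, y=18:
z = k × 40 / 18 = (656 × 40) / (7 × 18) = 26240/126
≈ 208.2540

208.2540


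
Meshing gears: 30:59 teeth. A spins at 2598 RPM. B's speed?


Gear ratio = 30:59 = 30:59
RPM_B = RPM_A × (teeth_A / teeth_B)
= 2598 × (30/59)
= 1321.0 RPM

1321.0 RPM


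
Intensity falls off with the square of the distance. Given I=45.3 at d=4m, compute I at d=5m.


I₁d₁² = I₂d₂²
I₂ = I₁ × (d₁/d₂)²
= 45.3 × (4/5)²
= 45.3 × 16/25
= 724.8/25
= 28.9920

28.9920


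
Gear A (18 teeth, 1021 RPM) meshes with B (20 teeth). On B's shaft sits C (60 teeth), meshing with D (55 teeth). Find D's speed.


Stage 1: RPM_B = RPM_A × t_A/t_B = 1021 × 18/20 = 18378/20 = 918.90
B and C share a shaft → RPM_C = RPM_B
Stage 2: RPM_D = RPM_C × t_C/t_D = RPM_A × (t_A×t_C)/(t_B×t_D)
Overall ratio = (18×60)/(20×55) = 1080/1100
RPM_D = 1021 × 1080/1100 = 1102680/1100
≈ 1002.44 RPM

1002.44 RPM


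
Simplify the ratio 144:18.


GCD(144, 18) = 18
144/18 : 18/18
= 8:1

8:1


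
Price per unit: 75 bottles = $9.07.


Unit rate = total / quantity
= 9.07 / 75
= $0.12 per unit

$0.12 per unit


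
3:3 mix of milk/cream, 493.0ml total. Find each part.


Total parts = 3 + 3 = 6
milk: 493.0 × 3/6 = 246.5ml
cream: 493.0 × 3/6 = 246.5ml
= 246.5ml and 246.5ml

246.5ml and 246.5ml


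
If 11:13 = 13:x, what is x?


Cross multiply: 11 × x = 13 × 13
11x = 169
x = 169 / 11
= 15.36

15.36


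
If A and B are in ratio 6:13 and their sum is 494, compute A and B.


Let A = 6k, B = 13k.
6k + 13k = 494
19k = 494 → k = 494/19 = 26
A = 6×26 = 156, B = 13×26 = 338
= A = 156, B = 338

A = 156, B = 338


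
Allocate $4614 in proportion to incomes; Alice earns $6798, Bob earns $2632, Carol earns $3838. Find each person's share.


Total income = 6798 + 2632 + 3838 = $13268
Alice: $4614 × 6798/13268 = $2364.03
Bob: $4614 × 2632/13268 = $915.29
Carol: $4614 × 3838/13268 = $1334.68
= Alice: $2364.03, Bob: $915.29, Carol: $1334.68

Alice: $2364.03, Bob: $915.29, Carol: $1334.68


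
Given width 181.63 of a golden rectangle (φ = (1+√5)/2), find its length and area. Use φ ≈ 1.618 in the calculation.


φ = (1 + √5) / 2 ≈ 1.618
Length = width × φ = 181.63 × 1.618 = 293.87734
≈ 293.88
Area = width × length = 181.63 × 293.87734 = 53376.9412642 ≈ 53376.94
= Length: 293.88, Area: 53376.94

Length: 293.88, Area: 53376.94


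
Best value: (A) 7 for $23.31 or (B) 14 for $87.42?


Deal A: $23.31/7 = $3.3300/unit
Deal B: $87.42/14 = $6.2443/unit
A is cheaper per unit
= Deal A

Deal A


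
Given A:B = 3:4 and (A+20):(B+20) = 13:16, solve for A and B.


Let A = 3k, B = 4k.
(3k + 20) / (4k + 20) = 13/16
Cross-multiply: 16(3k + 20) = 13(4k + 20)
48k + 320 = 52k + 260
48k - 52k = 260 - 320
-4k = -60
k = -60/-4 = 15
A = 3×15 = 45, B = 4×15 = 60
= A = 45, B = 60

A = 45, B = 60


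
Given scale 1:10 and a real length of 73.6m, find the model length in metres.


Model size = real / scale
= 73.6 / 10
= 7.3600 m

7.3600 m


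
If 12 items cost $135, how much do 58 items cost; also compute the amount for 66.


Direct proportion: y/x = constant
k = 135/12 = 11.2500
y at x=58: k × 58 = 135 × 58 / 12 = 7830/12 = 652.50
y at x=66: k × 66 = 135 × 66 / 12 = 8910/12 = 742.50
= 652.50 and 742.50

652.50 and 742.50


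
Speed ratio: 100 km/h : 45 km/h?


Ratio = 100:45
GCD = 5
Simplified = 20:9
Time ratio (same distance) = 9:20
Speed ratio = 20:9

20:9


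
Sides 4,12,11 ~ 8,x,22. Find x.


Scale factor = 8/4 = 2
Missing side = 12 × 2
= 24.0

24.0


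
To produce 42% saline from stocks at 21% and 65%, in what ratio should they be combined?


Let x parts of 21% mix with y parts of 65%.
21x + 65y = 42(x + y)
21x + 65y = 42x + 42y
x(21 - 42) = y(42 - 65)
x/y = (65 - 42)/(42 - 21) = 23/21
Simplify: 23:21
= 23:21

23:21


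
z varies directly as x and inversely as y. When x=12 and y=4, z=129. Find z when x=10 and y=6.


z = k·x/y
Solve for k using the known point: k = z·y/x = 129×4/12 = 516/12 = 43.0000
Now evaluate at x=10, y=6:
z = k × 10 / 6 = (516 × 10) / (12 × 6) = 5160/72
≈ 71.6667

71.6667


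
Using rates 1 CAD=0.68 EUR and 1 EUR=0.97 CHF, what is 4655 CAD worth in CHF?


Step 1: 4655 CAD × 0.68 = 3165.40 EUR
Step 2: 3165.40 EUR × 0.97 = 3070.44 CHF
Implied rate CAD→CHF = 0.68 × 0.97 = 0.6596
= 3070.44 CHF

3070.44 CHF


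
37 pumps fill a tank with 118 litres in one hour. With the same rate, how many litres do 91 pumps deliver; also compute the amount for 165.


Direct proportion: y/x = constant
k = 118/37 ≈ 3.1892
y at x=91: k × 91 = 118 × 91 / 37 = 10738/37 ≈ 290.22
y at x=165: k × 165 = 118 × 165 / 37 = 19470/37 ≈ 526.22
= 290.22 and 526.22

290.22 and 526.22


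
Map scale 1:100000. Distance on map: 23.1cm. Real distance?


Real distance = map distance × scale
= 23.1cm × 100000
= 2310000 cm = 23100.0 m
= 23.100 km

23.100 km


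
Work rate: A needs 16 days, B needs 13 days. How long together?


Rate of A = 1/16 per day
Rate of B = 1/13 per day
Combined rate = 1/16 + 1/13 = 29/208 ≈ 0.1394 per day
Days = 1 / combined rate = 208/29
≈ 7.17 days

7.17 days


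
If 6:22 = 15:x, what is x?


Cross multiply: 6 × x = 22 × 15
6x = 330
x = 330 / 6
= 55.00

55.00


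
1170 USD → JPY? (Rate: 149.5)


Amount × rate = 1170 × 149.5
= 174915.00 JPY

174915.00 JPY


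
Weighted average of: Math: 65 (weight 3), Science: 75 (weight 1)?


Numerator = 65×3 + 75×1
= 195 + 75
= 270
Total weight = 4
Weighted avg = 270/4
= 67.50

67.50


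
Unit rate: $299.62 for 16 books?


Unit rate = total / quantity
= 299.62 / 16
= $18.73 per unit

$18.73 per unit


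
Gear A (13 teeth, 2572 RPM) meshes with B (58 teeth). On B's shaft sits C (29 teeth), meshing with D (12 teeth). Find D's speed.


Stage 1: RPM_B = RPM_A × t_A/t_B = 2572 × 13/58 = 33436/58 ≈ 576.48
B and C share a shaft → RPM_C = RPM_B
Stage 2: RPM_D = RPM_C × t_C/t_D = RPM_A × (t_A×t_C)/(t_B×t_D)
Overall ratio = (13×29)/(58×12) = 377/696
RPM_D = 2572 × 377/696 = 969644/696
≈ 1393.17 RPM

1393.17 RPM


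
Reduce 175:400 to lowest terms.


GCD(175, 400) = 25
175/25 : 400/25
= 7:16

7:16


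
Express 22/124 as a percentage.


Percentage = (part / whole) × 100
= (22 / 124) × 100
≈ 17.74%

17.74%


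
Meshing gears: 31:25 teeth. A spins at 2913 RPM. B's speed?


Gear ratio = 31:25 = 31:25
RPM_B = RPM_A × (teeth_A / teeth_B)
= 2913 × (31/25)
= 3612.1 RPM

3612.1 RPM


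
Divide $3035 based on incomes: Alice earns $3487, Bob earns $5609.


Total income = 3487 + 5609 = $9096
Alice: $3035 × 3487/9096 = $1163.48
Bob: $3035 × 5609/9096 = $1871.52
= Alice: $1163.48, Bob: $1871.52

Alice: $1163.48, Bob: $1871.52


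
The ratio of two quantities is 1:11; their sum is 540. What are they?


Let A = 1k, B = 11k.
1k + 11k = 540
12k = 540 → k = 540/12 = 45
A = 1×45 = 45, B = 11×45 = 495
= A = 45, B = 495

A = 45, B = 495


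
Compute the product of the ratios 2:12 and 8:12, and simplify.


Compound ratio = (2×8) : (12×12)
= 16:144
GCD = 16
= 1:9

1:9


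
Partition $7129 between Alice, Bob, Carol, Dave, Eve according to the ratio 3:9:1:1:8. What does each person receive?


Total parts = 3 + 9 + 1 + 1 + 8 = 22
Alice: 7129 × 3/22 = 972.14
Bob: 7129 × 9/22 = 2916.41
Carol: 7129 × 1/22 = 324.05
Dave: 7129 × 1/22 = 324.05
Eve: 7129 × 8/22 = 2592.36
= Alice: $972.14, Bob: $2916.41, Carol: $324.05, Dave: $324.05, Eve: $2592.36

Alice: $972.14, Bob: $2916.41, Carol: $324.05, Dave: $324.05, Eve: $2592.36


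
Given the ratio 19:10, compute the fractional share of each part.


Total parts = 19 + 10 = 29
First part: 19/29 = 19/29
Second part: 10/29 = 10/29
= 19/29 and 10/29

19/29 and 10/29


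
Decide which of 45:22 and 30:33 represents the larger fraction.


45/22 = 2.0455
30/33 = 0.9091
2.0455 > 0.9091, so 45:22 is greater
= 45:22

45:22


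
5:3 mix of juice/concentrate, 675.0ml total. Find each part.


Total parts = 5 + 3 = 8
juice: 675.0 × 5/8 = 421.9ml
concentrate: 675.0 × 3/8 = 253.1ml
= 421.9ml and 253.1ml

421.9ml and 253.1ml


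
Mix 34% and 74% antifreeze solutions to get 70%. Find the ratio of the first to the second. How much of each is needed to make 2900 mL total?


Let x parts of 34% mix with y parts of 74%.
34x + 74y = 70(x + y)
34x + 74y = 70x + 70y
x(34 - 70) = y(70 - 74)
x/y = (74 - 70)/(70 - 34) = 4/36
Simplify: 1:9
Total parts = 10; one part = 2900/10 = 290.00 mL
34% solution: 1×290.00 = 290.00 mL
74% solution: 9×290.00 = 2610.00 mL
= ratio 1:9; 290.00 mL and 2610.00 mL

ratio 1:9; 290.00 mL and 2610.00 mL


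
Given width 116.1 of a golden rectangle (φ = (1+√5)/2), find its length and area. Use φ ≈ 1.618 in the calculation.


φ = (1 + √5) / 2 ≈ 1.618
Length = width × φ = 116.1 × 1.618 = 187.8498
≈ 187.85
Area = width × length = 116.1 × 187.8498 = 21809.36178 ≈ 21809.36
= Length: 187.85, Area: 21809.36

Length: 187.85, Area: 21809.36


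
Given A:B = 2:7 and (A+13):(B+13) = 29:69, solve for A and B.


Let A = 2k, B = 7k.
(2k + 13) / (7k + 13) = 29/69
Cross-multiply: 69(2k + 13) = 29(7k + 13)
138k + 897 = 203k + 377
138k - 203k = 377 - 897
-65k = -520
k = -520/-65 = 8
A = 2×8 = 16, B = 7×8 = 56
= A = 16, B = 56

A = 16, B = 56


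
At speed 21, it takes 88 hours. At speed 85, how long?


Inverse proportion: x × y = constant
k = 21 × 88 = 1848
y₂ = k / 85 = 1848 / 85
= 21.74

21.74


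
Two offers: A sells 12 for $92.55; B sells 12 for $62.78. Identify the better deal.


Deal A: $92.55/12 = $7.7125/unit
Deal B: $62.78/12 = $5.2317/unit
B is cheaper per unit
= Deal B

Deal B


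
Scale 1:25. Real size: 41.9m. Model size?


Model size = real / scale
= 41.9 / 25
= 1.6760 m

1.6760 m


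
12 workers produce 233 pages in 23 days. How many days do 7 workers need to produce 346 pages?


Days ∝ work / workers, so d₂ = d₁ × (m₁/m₂) × (w₂/w₁)
Workers factor (inverse): 12/7 ≈ 1.7143
Work factor (direct): 346/233 ≈ 1.4850
d₂ = 23 × 12/7 × 346/233 = (23 × 12 × 346) / (7 × 233) = 95496/1631
≈ 58.55 days

58.55 days


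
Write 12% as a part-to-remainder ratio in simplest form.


12% means 12 parts out of 100; remainder = 88
Part : remainder = 12:88
GCD = 4
= 3:22

3:22


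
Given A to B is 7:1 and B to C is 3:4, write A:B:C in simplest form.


Match B: multiply A:B by 3 → 21:3
Multiply B:C by 1 → 3:4
Combined: 21:3:4
GCD = 1
= 21:3:4

21:3:4


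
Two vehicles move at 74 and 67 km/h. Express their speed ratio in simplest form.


Ratio = 74:67
GCD = 1
Simplified = 74:67
Time ratio (same distance) = 67:74
Speed ratio = 74:67

74:67


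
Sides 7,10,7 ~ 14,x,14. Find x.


Scale factor = 14/7 = 2
Missing side = 10 × 2
= 20.0

20.0


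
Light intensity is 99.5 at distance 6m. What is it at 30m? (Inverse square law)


I₁d₁² = I₂d₂²
I₂ = I₁ × (d₁/d₂)²
= 99.5 × (6/30)²
= 99.5 × 36/900
= 3582/900
= 3.9800

3.9800


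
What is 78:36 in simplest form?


GCD(78, 36) = 6
78/6 : 36/6
= 13:6

13:6


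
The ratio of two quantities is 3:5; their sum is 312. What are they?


Let A = 3k, B = 5k.
3k + 5k = 312
8k = 312 → k = 312/8 = 39
A = 3×39 = 117, B = 5×39 = 195
= A = 117, B = 195

A = 117, B = 195


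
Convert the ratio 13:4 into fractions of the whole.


Total parts = 13 + 4 = 17
First part: 13/17 = 13/17
Second part: 4/17 = 4/17
= 13/17 and 4/17

13/17 and 4/17


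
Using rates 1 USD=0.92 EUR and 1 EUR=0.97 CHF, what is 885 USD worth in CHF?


Step 1: 885 USD × 0.92 = 814.20 EUR
Step 2: 814.20 EUR × 0.97 = 789.77 CHF
Implied rate USD→CHF = 0.92 × 0.97 = 0.8924
= 789.77 CHF

789.77 CHF


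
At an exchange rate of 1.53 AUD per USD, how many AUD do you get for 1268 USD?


Amount × rate = 1268 × 1.53
= 1940.04 AUD

1940.04 AUD


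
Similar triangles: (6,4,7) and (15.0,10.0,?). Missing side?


Scale factor = 15.0/6 = 2.5
Missing side = 7 × 2.5
= 17.5

17.5


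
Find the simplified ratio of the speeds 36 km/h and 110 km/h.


Ratio = 36:110
GCD = 2
Simplified = 18:55
Time ratio (same distance) = 55:18
Speed ratio = 18:55

18:55


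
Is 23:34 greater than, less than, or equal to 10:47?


23/34 = 0.6765
10/47 = 0.2128
0.6765 > 0.2128, so 23:34 is greater
= greater than

greater than


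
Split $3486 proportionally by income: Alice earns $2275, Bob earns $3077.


Total income = 2275 + 3077 = $5352
Alice: $3486 × 2275/5352 = $1481.81
Bob: $3486 × 3077/5352 = $2004.19
= Alice: $1481.81, Bob: $2004.19

Alice: $1481.81, Bob: $2004.19


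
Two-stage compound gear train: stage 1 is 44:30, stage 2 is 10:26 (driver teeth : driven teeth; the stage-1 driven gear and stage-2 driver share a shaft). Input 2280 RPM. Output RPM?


Stage 1: RPM_B = RPM_A × t_A/t_B = 2280 × 44/30 = 100320/30 = 3344.00
B and C share a shaft → RPM_C = RPM_B
Stage 2: RPM_D = RPM_C × t_C/t_D = RPM_A × (t_A×t_C)/(t_B×t_D)
Overall ratio = (44×10)/(30×26) = 440/780
RPM_D = 2280 × 440/780 = 1003200/780
≈ 1286.15 RPM

1286.15 RPM


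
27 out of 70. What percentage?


Percentage = (part / whole) × 100
= (27 / 70) × 100
≈ 38.57%

38.57%


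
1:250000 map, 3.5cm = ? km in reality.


Real distance = map distance × scale
= 3.5cm × 250000
= 875000 cm = 8750.0 m
= 8.750 km

8.750 km


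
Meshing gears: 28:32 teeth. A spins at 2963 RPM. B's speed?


Gear ratio = 28:32 = 7:8
RPM_B = RPM_A × (teeth_A / teeth_B)
= 2963 × (28/32)
= 2592.6 RPM

2592.6 RPM


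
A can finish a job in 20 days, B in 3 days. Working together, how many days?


Rate of A = 1/20 per day
Rate of B = 1/3 per day
Combined rate = 1/20 + 1/3 = 23/60 ≈ 0.3833 per day
Days = 1 / combined rate = 60/23
≈ 2.61 days

2.61 days


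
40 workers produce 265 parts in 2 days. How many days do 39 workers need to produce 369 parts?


Days ∝ work / workers, so d₂ = d₁ × (m₁/m₂) × (w₂/w₁)
Workers factor (inverse): 40/39 ≈ 1.0256
Work factor (direct): 369/265 ≈ 1.3925
d₂ = 2 × 40/39 × 369/265 = (2 × 40 × 369) / (39 × 265) = 29520/10335
≈ 2.86 days

2.86 days


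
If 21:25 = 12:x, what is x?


Cross multiply: 21 × x = 25 × 12
21x = 300
x = 300 / 21
= 14.29

14.29


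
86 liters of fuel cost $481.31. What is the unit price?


Unit rate = total / quantity
= 481.31 / 86
= $5.60 per unit

$5.60 per unit


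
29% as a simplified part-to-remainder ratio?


29% means 29 parts out of 100; remainder = 71
Part : remainder = 29:71
GCD = 1
= 29:71

29:71


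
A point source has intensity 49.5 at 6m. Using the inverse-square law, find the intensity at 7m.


I₁d₁² = I₂d₂²
I₂ = I₁ × (d₁/d₂)²
= 49.5 × (6/7)²
= 49.5 × 36/49
= 1782/49
≈ 36.3673

36.3673


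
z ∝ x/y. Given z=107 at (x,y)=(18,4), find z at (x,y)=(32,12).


z = k·x/y
Solve for k using the known point: k = z·y/x = 107×4/18 = 428/18 ≈ 23.7778
Now evaluate at x=32, y=12:
z = k × 32 / 12 = (428 × 32) / (18 × 12) = 13696/216
≈ 63.4074

63.4074


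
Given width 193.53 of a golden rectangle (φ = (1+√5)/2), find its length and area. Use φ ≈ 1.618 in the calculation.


φ = (1 + √5) / 2 ≈ 1.618
Length = width × φ = 193.53 × 1.618 = 313.13154
≈ 313.13
Area = width × length = 193.53 × 313.13154 = 60600.3469362 ≈ 60600.35
= Length: 313.13, Area: 60600.35

Length: 313.13, Area: 60600.35


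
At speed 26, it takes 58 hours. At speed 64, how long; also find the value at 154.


Inverse proportion: x × y = constant
k = 26 × 58 = 1508
At x=64: k/64 = 23.56
At x=154: k/154 = 9.79
= 23.56 and 9.79

23.56 and 9.79


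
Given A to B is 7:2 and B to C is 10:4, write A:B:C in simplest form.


Match B: multiply A:B by 10 → 70:20
Multiply B:C by 2 → 20:8
Combined: 70:20:8
GCD = 2
= 35:10:4

35:10:4


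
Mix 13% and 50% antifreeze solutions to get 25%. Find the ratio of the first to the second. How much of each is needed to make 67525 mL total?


Let x parts of 13% mix with y parts of 50%.
13x + 50y = 25(x + y)
13x + 50y = 25x + 25y
x(13 - 25) = y(25 - 50)
x/y = (50 - 25)/(25 - 13) = 25/12
Simplify: 25:12
Total parts = 37; one part = 67525/37 = 1825.00 mL
13% solution: 25×1825.00 = 45625.00 mL
50% solution: 12×1825.00 = 21900.00 mL
= ratio 25:12; 45625.00 mL and 21900.00 mL

ratio 25:12; 45625.00 mL and 21900.00 mL


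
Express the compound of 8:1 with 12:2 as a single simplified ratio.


Compound ratio = (8×12) : (1×2)
= 96:2
GCD = 2
= 48:1

48:1


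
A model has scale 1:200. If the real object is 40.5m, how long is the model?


Model size = real / scale
= 40.5 / 200
= 0.2025 m

0.2025 m


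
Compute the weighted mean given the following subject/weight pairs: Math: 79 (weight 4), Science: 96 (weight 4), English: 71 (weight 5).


Numerator = 79×4 + 96×4 + 71×5
= 316 + 384 + 355
= 1055
Total weight = 13
Weighted avg = 1055/13
= 81.15

81.15


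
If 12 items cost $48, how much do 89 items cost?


Direct proportion: y/x = constant
k = 48/12 = 4.0000
y₂ = k × 89 = 48 × 89 / 12 = 4272/12
= 356.00

356.00


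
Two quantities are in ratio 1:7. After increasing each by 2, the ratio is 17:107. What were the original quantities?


Let A = 1k, B = 7k.
(1k + 2) / (7k + 2) = 17/107
Cross-multiply: 107(1k + 2) = 17(7k + 2)
107k + 214 = 119k + 34
107k - 119k = 34 - 214
-12k = -180
k = -180/-12 = 15
A = 1×15 = 15, B = 7×15 = 105
= A = 15, B = 105

A = 15, B = 105


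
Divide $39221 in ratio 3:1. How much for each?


Total parts = 3 + 1 = 4
Part 1: 39221 × 3/4 = 29415.75
Part 2: 39221 × 1/4 = 9805.25
= Part 1: $29415.75, Part 2: $9805.25

Part 1: $29415.75, Part 2: $9805.25


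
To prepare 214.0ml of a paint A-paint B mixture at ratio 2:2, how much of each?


Total parts = 2 + 2 = 4
paint A: 214.0 × 2/4 = 107.0ml
paint B: 214.0 × 2/4 = 107.0ml
= 107.0ml and 107.0ml

107.0ml and 107.0ml


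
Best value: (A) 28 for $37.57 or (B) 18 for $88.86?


Deal A: $37.57/28 = $1.3418/unit
Deal B: $88.86/18 = $4.9367/unit
A is cheaper per unit
= Deal A

Deal A


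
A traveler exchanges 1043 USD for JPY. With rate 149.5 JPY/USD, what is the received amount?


Amount × rate = 1043 × 149.5
= 155928.50 JPY

155928.50 JPY


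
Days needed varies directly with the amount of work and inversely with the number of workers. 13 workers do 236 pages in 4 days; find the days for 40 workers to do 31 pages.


Days ∝ work / workers, so d₂ = d₁ × (m₁/m₂) × (w₂/w₁)
Workers factor (inverse): 13/40 = 0.3250
Work factor (direct): 31/236 ≈ 0.1314
d₂ = 4 × 13/40 × 31/236 = (4 × 13 × 31) / (40 × 236) = 1612/9440
≈ 0.17 days

0.17 days


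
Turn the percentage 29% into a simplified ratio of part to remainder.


29% means 29 parts out of 100; remainder = 71
Part : remainder = 29:71
GCD = 1
= 29:71

29:71


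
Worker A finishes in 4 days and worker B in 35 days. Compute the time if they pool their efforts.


Rate of A = 1/4 per day
Rate of B = 1/35 per day
Combined rate = 1/4 + 1/35 = 39/140 ≈ 0.2786 per day
Days = 1 / combined rate = 140/39
≈ 3.59 days

3.59 days


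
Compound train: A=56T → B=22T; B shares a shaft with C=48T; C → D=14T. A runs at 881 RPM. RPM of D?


Stage 1: RPM_B = RPM_A × t_A/t_B = 881 × 56/22 = 49336/22 ≈ 2242.55
B and C share a shaft → RPM_C = RPM_B
Stage 2: RPM_D = RPM_C × t_C/t_D = RPM_A × (t_A×t_C)/(t_B×t_D)
Overall ratio = (56×48)/(22×14) = 2688/308
RPM_D = 881 × 2688/308 = 2368128/308
≈ 7688.73 RPM

7688.73 RPM


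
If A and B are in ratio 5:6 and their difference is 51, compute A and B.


Let A = 5k, B = 6k.
6k - 5k = 51
1k = 51 → k = 51/1 = 51
A = 5×51 = 255, B = 6×51 = 306
= A = 255, B = 306

A = 255, B = 306


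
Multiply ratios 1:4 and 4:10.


Compound ratio = (1×4) : (4×10)
= 4:40
GCD = 4
= 1:10

1:10


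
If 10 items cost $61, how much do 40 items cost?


Direct proportion: y/x = constant
k = 61/10 = 6.1000
y₂ = k × 40 = 61 × 40 / 10 = 2440/10
= 244.00

244.00


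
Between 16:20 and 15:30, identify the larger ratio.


16/20 = 0.8000
15/30 = 0.5000
0.8000 > 0.5000, so 16:20 is greater
= 16:20

16:20


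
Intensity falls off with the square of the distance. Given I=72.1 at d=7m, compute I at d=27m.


I₁d₁² = I₂d₂²
I₂ = I₁ × (d₁/d₂)²
= 72.1 × (7/27)²
= 72.1 × 49/729
= 3532.9/729
≈ 4.8462

4.8462


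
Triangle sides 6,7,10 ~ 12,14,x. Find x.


Scale factor = 12/6 = 2
Missing side = 10 × 2
= 20.0

20.0


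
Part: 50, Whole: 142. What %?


Percentage = (part / whole) × 100
= (50 / 142) × 100
≈ 35.21%

35.21%


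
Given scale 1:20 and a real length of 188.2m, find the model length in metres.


Model size = real / scale
= 188.2 / 20
= 9.4100 m

9.4100 m


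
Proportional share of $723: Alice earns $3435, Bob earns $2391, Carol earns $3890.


Total income = 3435 + 2391 + 3890 = $9716
Alice: $723 × 3435/9716 = $255.61
Bob: $723 × 2391/9716 = $177.92
Carol: $723 × 3890/9716 = $289.47
= Alice: $255.61, Bob: $177.92, Carol: $289.47

Alice: $255.61, Bob: $177.92, Carol: $289.47


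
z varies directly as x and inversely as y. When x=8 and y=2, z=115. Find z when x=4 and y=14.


z = k·x/y
Solve for k using the known point: k = z·y/x = 115×2/8 = 230/8 = 28.7500
Now evaluate at x=4, y=14:
z = k × 4 / 14 = (230 × 4) / (8 × 14) = 920/112
≈ 8.2143

8.2143


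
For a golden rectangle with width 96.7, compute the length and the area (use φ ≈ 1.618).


φ = (1 + √5) / 2 ≈ 1.618
Length = width × φ = 96.7 × 1.618 = 156.4606
≈ 156.46
Area = width × length = 96.7 × 156.4606 = 15129.74002 ≈ 15129.74
= Length: 156.46, Area: 15129.74

Length: 156.46, Area: 15129.74


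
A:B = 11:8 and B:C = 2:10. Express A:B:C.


Match B: multiply A:B by 2 → 22:16
Multiply B:C by 8 → 16:80
Combined: 22:16:80
GCD = 2
= 11:8:40

11:8:40


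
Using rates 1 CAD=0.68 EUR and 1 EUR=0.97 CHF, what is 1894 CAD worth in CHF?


Step 1: 1894 CAD × 0.68 = 1287.92 EUR
Step 2: 1287.92 EUR × 0.97 = 1249.28 CHF
Implied rate CAD→CHF = 0.68 × 0.97 = 0.6596
= 1249.28 CHF

1249.28 CHF


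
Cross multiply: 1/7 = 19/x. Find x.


Cross multiply: 1 × x = 7 × 19
1x = 133
x = 133 / 1
= 133.00

133.00


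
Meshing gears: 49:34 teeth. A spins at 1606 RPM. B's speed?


Gear ratio = 49:34 = 49:34
RPM_B = RPM_A × (teeth_A / teeth_B)
= 1606 × (49/34)
= 2314.5 RPM

2314.5 RPM


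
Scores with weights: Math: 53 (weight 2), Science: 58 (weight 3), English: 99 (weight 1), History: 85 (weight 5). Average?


Numerator = 53×2 + 58×3 + 99×1 + 85×5
= 106 + 174 + 99 + 425
= 804
Total weight = 11
Weighted avg = 804/11
= 73.09

73.09


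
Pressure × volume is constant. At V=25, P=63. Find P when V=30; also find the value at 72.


Inverse proportion: x × y = constant
k = 25 × 63 = 1575
At x=30: k/30 = 52.50
At x=72: k/72 = 21.88
= 52.50 and 21.88

52.50 and 21.88


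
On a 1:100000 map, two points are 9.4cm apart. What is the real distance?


Real distance = map distance × scale
= 9.4cm × 100000
= 940000 cm = 9400.0 m
= 9.400 km

9.400 km


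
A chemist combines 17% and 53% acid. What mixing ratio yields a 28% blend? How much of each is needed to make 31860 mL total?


Let x parts of 17% mix with y parts of 53%.
17x + 53y = 28(x + y)
17x + 53y = 28x + 28y
x(17 - 28) = y(28 - 53)
x/y = (53 - 28)/(28 - 17) = 25/11
Simplify: 25:11
Total parts = 36; one part = 31860/36 = 885.00 mL
17% solution: 25×885.00 = 22125.00 mL
53% solution: 11×885.00 = 9735.00 mL
= ratio 25:11; 22125.00 mL and 9735.00 mL

ratio 25:11; 22125.00 mL and 9735.00 mL


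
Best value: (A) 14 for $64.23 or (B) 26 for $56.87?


Deal A: $64.23/14 = $4.5879/unit
Deal B: $56.87/26 = $2.1873/unit
B is cheaper per unit
= Deal B

Deal B


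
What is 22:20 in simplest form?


GCD(22, 20) = 2
22/2 : 20/2
= 11:10

11:10
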